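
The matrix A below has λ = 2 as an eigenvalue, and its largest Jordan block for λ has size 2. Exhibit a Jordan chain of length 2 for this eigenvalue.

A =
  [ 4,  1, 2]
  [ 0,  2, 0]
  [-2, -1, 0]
A Jordan chain for λ = 2 of length 2:
v_1 = (2, 0, -2)ᵀ
v_2 = (1, 0, 0)ᵀ

Let N = A − (2)·I. We want v_2 with N^2 v_2 = 0 but N^1 v_2 ≠ 0; then v_{j-1} := N · v_j for j = 2, …, 2.

Pick v_2 = (1, 0, 0)ᵀ.
Then v_1 = N · v_2 = (2, 0, -2)ᵀ.

Sanity check: (A − (2)·I) v_1 = (0, 0, 0)ᵀ = 0. ✓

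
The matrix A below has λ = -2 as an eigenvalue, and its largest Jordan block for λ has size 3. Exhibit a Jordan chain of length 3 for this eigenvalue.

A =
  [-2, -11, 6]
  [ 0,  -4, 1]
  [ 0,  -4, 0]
A Jordan chain for λ = -2 of length 3:
v_1 = (-2, 0, 0)ᵀ
v_2 = (-11, -2, -4)ᵀ
v_3 = (0, 1, 0)ᵀ

Let N = A − (-2)·I. We want v_3 with N^3 v_3 = 0 but N^2 v_3 ≠ 0; then v_{j-1} := N · v_j for j = 3, …, 2.

Pick v_3 = (0, 1, 0)ᵀ.
Then v_2 = N · v_3 = (-11, -2, -4)ᵀ.
Then v_1 = N · v_2 = (-2, 0, 0)ᵀ.

Sanity check: (A − (-2)·I) v_1 = (0, 0, 0)ᵀ = 0. ✓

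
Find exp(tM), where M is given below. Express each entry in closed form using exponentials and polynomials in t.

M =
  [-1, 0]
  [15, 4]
e^{tM} =
  [exp(-t), 0]
  [3*exp(4*t) - 3*exp(-t), exp(4*t)]

Strategy: write M = P · J · P⁻¹ where J is a Jordan canonical form, so e^{tM} = P · e^{tJ} · P⁻¹, and e^{tJ} can be computed block-by-block.

M has Jordan form
J =
  [-1, 0]
  [ 0, 4]
(up to reordering of blocks).

Per-block formulas:
  For a 1×1 block at λ = 4: exp(t · [4]) = [e^(4t)].
  For a 1×1 block at λ = -1: exp(t · [-1]) = [e^(-1t)].

After assembling e^{tJ} and conjugating by P, we get:

e^{tM} =
  [exp(-t), 0]
  [3*exp(4*t) - 3*exp(-t), exp(4*t)]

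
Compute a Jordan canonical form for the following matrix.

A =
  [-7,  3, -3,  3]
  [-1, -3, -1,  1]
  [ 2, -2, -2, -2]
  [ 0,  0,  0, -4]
J_2(-4) ⊕ J_1(-4) ⊕ J_1(-4)

The characteristic polynomial is
  det(x·I − A) = x^4 + 16*x^3 + 96*x^2 + 256*x + 256 = (x + 4)^4

Eigenvalues and multiplicities (the geometric multiplicity of λ is n − rank(A − λI), which equals the number of Jordan blocks for λ):
  λ = -4: algebraic multiplicity = 4, geometric multiplicity = 3

Determining the block sizes for each eigenvalue:
  λ = -4: 3 blocks summing to 4 forces exactly one block of size 2 and the rest size 1 → block sizes [2, 1, 1]

Assembling the blocks gives a Jordan form
J =
  [-4,  1,  0,  0]
  [ 0, -4,  0,  0]
  [ 0,  0, -4,  0]
  [ 0,  0,  0, -4]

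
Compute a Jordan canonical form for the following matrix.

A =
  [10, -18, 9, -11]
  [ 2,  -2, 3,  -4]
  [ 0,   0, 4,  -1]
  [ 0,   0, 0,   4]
J_3(4) ⊕ J_1(4)

The characteristic polynomial is
  det(x·I − A) = x^4 - 16*x^3 + 96*x^2 - 256*x + 256 = (x - 4)^4

Eigenvalues and multiplicities (the geometric multiplicity of λ is n − rank(A − λI), which equals the number of Jordan blocks for λ):
  λ = 4: algebraic multiplicity = 4, geometric multiplicity = 2

Determining the block sizes for each eigenvalue:
  λ = 4: with am = 4 and gm = 2, the partition is not yet determined (e.g. several partitions of 4 into 2 parts exist). Let N = A − (4)·I. Computing rank(N^1) = 2, rank(N^2) = 1, rank(N^3) = 0; the number of blocks of size ≥ j is rank(N^{j−1}) − rank(N^j), giving [2, 1, 1]. So we have 1 block(s) of size 3, 1 block(s) of size 1 → block sizes [3, 1]

Assembling the blocks gives a Jordan form
J =
  [4, 1, 0, 0]
  [0, 4, 1, 0]
  [0, 0, 4, 0]
  [0, 0, 0, 4]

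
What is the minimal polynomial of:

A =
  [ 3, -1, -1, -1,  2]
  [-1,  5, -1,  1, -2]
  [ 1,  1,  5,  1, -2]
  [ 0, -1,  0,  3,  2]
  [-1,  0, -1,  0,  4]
x^3 - 12*x^2 + 48*x - 64

The characteristic polynomial is χ_A(x) = (x - 4)^5, so the eigenvalues are known. The minimal polynomial is
  m_A(x) = Π_λ (x − λ)^{k_λ}
where k_λ is the size of the *largest* Jordan block for λ (equivalently, the smallest k with (A − λI)^k v = 0 for every generalised eigenvector v of λ).

  λ = 4: largest Jordan block has size 3, contributing (x − 4)^3

So m_A(x) = (x - 4)^3 = x^3 - 12*x^2 + 48*x - 64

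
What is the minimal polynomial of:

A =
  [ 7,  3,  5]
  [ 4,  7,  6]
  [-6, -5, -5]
x^3 - 9*x^2 + 27*x - 27

The characteristic polynomial is χ_A(x) = (x - 3)^3, so the eigenvalues are known. The minimal polynomial is
  m_A(x) = Π_λ (x − λ)^{k_λ}
where k_λ is the size of the *largest* Jordan block for λ (equivalently, the smallest k with (A − λI)^k v = 0 for every generalised eigenvector v of λ).

  λ = 3: largest Jordan block has size 3, contributing (x − 3)^3

So m_A(x) = (x - 3)^3 = x^3 - 9*x^2 + 27*x - 27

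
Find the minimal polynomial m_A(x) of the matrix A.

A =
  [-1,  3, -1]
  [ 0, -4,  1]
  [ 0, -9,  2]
x^2 + 2*x + 1

The characteristic polynomial is χ_A(x) = (x + 1)^3, so the eigenvalues are known. The minimal polynomial is
  m_A(x) = Π_λ (x − λ)^{k_λ}
where k_λ is the size of the *largest* Jordan block for λ (equivalently, the smallest k with (A − λI)^k v = 0 for every generalised eigenvector v of λ).

  λ = -1: largest Jordan block has size 2, contributing (x + 1)^2

So m_A(x) = (x + 1)^2 = x^2 + 2*x + 1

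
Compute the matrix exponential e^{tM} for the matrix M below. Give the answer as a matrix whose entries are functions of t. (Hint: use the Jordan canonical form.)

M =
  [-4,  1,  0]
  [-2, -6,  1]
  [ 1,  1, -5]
e^{tM} =
  [-t^2*exp(-5*t)/2 + t*exp(-5*t) + exp(-5*t), t*exp(-5*t), t^2*exp(-5*t)/2]
  [t^2*exp(-5*t)/2 - 2*t*exp(-5*t), -t*exp(-5*t) + exp(-5*t), -t^2*exp(-5*t)/2 + t*exp(-5*t)]
  [-t^2*exp(-5*t)/2 + t*exp(-5*t), t*exp(-5*t), t^2*exp(-5*t)/2 + exp(-5*t)]

Strategy: write M = P · J · P⁻¹ where J is a Jordan canonical form, so e^{tM} = P · e^{tJ} · P⁻¹, and e^{tJ} can be computed block-by-block.

M has Jordan form
J =
  [-5,  1,  0]
  [ 0, -5,  1]
  [ 0,  0, -5]
(up to reordering of blocks).

Per-block formulas:
  For a 3×3 Jordan block J_3(-5): exp(t · J_3(-5)) = e^(-5t)·(I + t·N + (t^2/2)·N^2), where N is the 3×3 nilpotent shift.

After assembling e^{tJ} and conjugating by P, we get:

e^{tM} =
  [-t^2*exp(-5*t)/2 + t*exp(-5*t) + exp(-5*t), t*exp(-5*t), t^2*exp(-5*t)/2]
  [t^2*exp(-5*t)/2 - 2*t*exp(-5*t), -t*exp(-5*t) + exp(-5*t), -t^2*exp(-5*t)/2 + t*exp(-5*t)]
  [-t^2*exp(-5*t)/2 + t*exp(-5*t), t*exp(-5*t), t^2*exp(-5*t)/2 + exp(-5*t)]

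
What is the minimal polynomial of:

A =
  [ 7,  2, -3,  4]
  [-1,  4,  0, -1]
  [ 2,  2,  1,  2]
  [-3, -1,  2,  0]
x^3 - 9*x^2 + 27*x - 27

The characteristic polynomial is χ_A(x) = (x - 3)^4, so the eigenvalues are known. The minimal polynomial is
  m_A(x) = Π_λ (x − λ)^{k_λ}
where k_λ is the size of the *largest* Jordan block for λ (equivalently, the smallest k with (A − λI)^k v = 0 for every generalised eigenvector v of λ).

  λ = 3: largest Jordan block has size 3, contributing (x − 3)^3

So m_A(x) = (x - 3)^3 = x^3 - 9*x^2 + 27*x - 27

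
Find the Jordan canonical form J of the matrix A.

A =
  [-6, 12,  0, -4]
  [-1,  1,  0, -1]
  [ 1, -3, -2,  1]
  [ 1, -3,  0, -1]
J_2(-2) ⊕ J_1(-2) ⊕ J_1(-2)

The characteristic polynomial is
  det(x·I − A) = x^4 + 8*x^3 + 24*x^2 + 32*x + 16 = (x + 2)^4

Eigenvalues and multiplicities (the geometric multiplicity of λ is n − rank(A − λI), which equals the number of Jordan blocks for λ):
  λ = -2: algebraic multiplicity = 4, geometric multiplicity = 3

Determining the block sizes for each eigenvalue:
  λ = -2: 3 blocks summing to 4 forces exactly one block of size 2 and the rest size 1 → block sizes [2, 1, 1]

Assembling the blocks gives a Jordan form
J =
  [-2,  1,  0,  0]
  [ 0, -2,  0,  0]
  [ 0,  0, -2,  0]
  [ 0,  0,  0, -2]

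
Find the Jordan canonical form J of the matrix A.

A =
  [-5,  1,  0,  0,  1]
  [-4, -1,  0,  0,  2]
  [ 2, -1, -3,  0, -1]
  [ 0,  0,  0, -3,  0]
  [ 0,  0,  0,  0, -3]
J_2(-3) ⊕ J_1(-3) ⊕ J_1(-3) ⊕ J_1(-3)

The characteristic polynomial is
  det(x·I − A) = x^5 + 15*x^4 + 90*x^3 + 270*x^2 + 405*x + 243 = (x + 3)^5

Eigenvalues and multiplicities (the geometric multiplicity of λ is n − rank(A − λI), which equals the number of Jordan blocks for λ):
  λ = -3: algebraic multiplicity = 5, geometric multiplicity = 4

Determining the block sizes for each eigenvalue:
  λ = -3: 4 blocks summing to 5 forces exactly one block of size 2 and the rest size 1 → block sizes [2, 1, 1, 1]

Assembling the blocks gives a Jordan form
J =
  [-3,  1,  0,  0,  0]
  [ 0, -3,  0,  0,  0]
  [ 0,  0, -3,  0,  0]
  [ 0,  0,  0, -3,  0]
  [ 0,  0,  0,  0, -3]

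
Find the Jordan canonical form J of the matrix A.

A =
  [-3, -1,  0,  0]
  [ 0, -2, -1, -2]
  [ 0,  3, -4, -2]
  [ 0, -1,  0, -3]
J_3(-3) ⊕ J_1(-3)

The characteristic polynomial is
  det(x·I − A) = x^4 + 12*x^3 + 54*x^2 + 108*x + 81 = (x + 3)^4

Eigenvalues and multiplicities (the geometric multiplicity of λ is n − rank(A − λI), which equals the number of Jordan blocks for λ):
  λ = -3: algebraic multiplicity = 4, geometric multiplicity = 2

Determining the block sizes for each eigenvalue:
  λ = -3: with am = 4 and gm = 2, the partition is not yet determined (e.g. several partitions of 4 into 2 parts exist). Let N = A − (-3)·I. Computing rank(N^1) = 2, rank(N^2) = 1, rank(N^3) = 0; the number of blocks of size ≥ j is rank(N^{j−1}) − rank(N^j), giving [2, 1, 1]. So we have 1 block(s) of size 3, 1 block(s) of size 1 → block sizes [3, 1]

Assembling the blocks gives a Jordan form
J =
  [-3,  1,  0,  0]
  [ 0, -3,  1,  0]
  [ 0,  0, -3,  0]
  [ 0,  0,  0, -3]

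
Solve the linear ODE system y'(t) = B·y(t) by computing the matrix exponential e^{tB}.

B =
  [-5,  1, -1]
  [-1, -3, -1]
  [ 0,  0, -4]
e^{tB} =
  [-t*exp(-4*t) + exp(-4*t), t*exp(-4*t), -t*exp(-4*t)]
  [-t*exp(-4*t), t*exp(-4*t) + exp(-4*t), -t*exp(-4*t)]
  [0, 0, exp(-4*t)]

Strategy: write B = P · J · P⁻¹ where J is a Jordan canonical form, so e^{tB} = P · e^{tJ} · P⁻¹, and e^{tJ} can be computed block-by-block.

B has Jordan form
J =
  [-4,  1,  0]
  [ 0, -4,  0]
  [ 0,  0, -4]
(up to reordering of blocks).

Per-block formulas:
  For a 2×2 Jordan block J_2(-4): exp(t · J_2(-4)) = e^(-4t)·(I + t·N), where N is the 2×2 nilpotent shift.
  For a 1×1 block at λ = -4: exp(t · [-4]) = [e^(-4t)].

After assembling e^{tJ} and conjugating by P, we get:

e^{tB} =
  [-t*exp(-4*t) + exp(-4*t), t*exp(-4*t), -t*exp(-4*t)]
  [-t*exp(-4*t), t*exp(-4*t) + exp(-4*t), -t*exp(-4*t)]
  [0, 0, exp(-4*t)]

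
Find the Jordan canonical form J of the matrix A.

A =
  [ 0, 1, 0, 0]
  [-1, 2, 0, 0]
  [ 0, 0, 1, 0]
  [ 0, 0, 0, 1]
J_2(1) ⊕ J_1(1) ⊕ J_1(1)

The characteristic polynomial is
  det(x·I − A) = x^4 - 4*x^3 + 6*x^2 - 4*x + 1 = (x - 1)^4

Eigenvalues and multiplicities (the geometric multiplicity of λ is n − rank(A − λI), which equals the number of Jordan blocks for λ):
  λ = 1: algebraic multiplicity = 4, geometric multiplicity = 3

Determining the block sizes for each eigenvalue:
  λ = 1: 3 blocks summing to 4 forces exactly one block of size 2 and the rest size 1 → block sizes [2, 1, 1]

Assembling the blocks gives a Jordan form
J =
  [1, 1, 0, 0]
  [0, 1, 0, 0]
  [0, 0, 1, 0]
  [0, 0, 0, 1]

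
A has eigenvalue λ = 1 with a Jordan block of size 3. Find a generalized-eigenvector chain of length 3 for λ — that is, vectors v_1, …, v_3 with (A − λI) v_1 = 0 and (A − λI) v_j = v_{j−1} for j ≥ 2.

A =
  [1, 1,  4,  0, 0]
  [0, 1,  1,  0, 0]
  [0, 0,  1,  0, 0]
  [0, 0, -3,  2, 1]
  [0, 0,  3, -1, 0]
A Jordan chain for λ = 1 of length 3:
v_1 = (1, 0, 0, 0, 0)ᵀ
v_2 = (4, 1, 0, -3, 3)ᵀ
v_3 = (0, 0, 1, 0, 0)ᵀ

Let N = A − (1)·I. We want v_3 with N^3 v_3 = 0 but N^2 v_3 ≠ 0; then v_{j-1} := N · v_j for j = 3, …, 2.

Pick v_3 = (0, 0, 1, 0, 0)ᵀ.
Then v_2 = N · v_3 = (4, 1, 0, -3, 3)ᵀ.
Then v_1 = N · v_2 = (1, 0, 0, 0, 0)ᵀ.

Sanity check: (A − (1)·I) v_1 = (0, 0, 0, 0, 0)ᵀ = 0. ✓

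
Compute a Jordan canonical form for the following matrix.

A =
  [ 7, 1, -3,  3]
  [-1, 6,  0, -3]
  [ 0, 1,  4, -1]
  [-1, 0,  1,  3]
J_2(5) ⊕ J_2(5)

The characteristic polynomial is
  det(x·I − A) = x^4 - 20*x^3 + 150*x^2 - 500*x + 625 = (x - 5)^4

Eigenvalues and multiplicities (the geometric multiplicity of λ is n − rank(A − λI), which equals the number of Jordan blocks for λ):
  λ = 5: algebraic multiplicity = 4, geometric multiplicity = 2

Determining the block sizes for each eigenvalue:
  λ = 5: with am = 4 and gm = 2, the partition is not yet determined (e.g. several partitions of 4 into 2 parts exist). Let N = A − (5)·I. Computing rank(N^1) = 2, rank(N^2) = 0; the number of blocks of size ≥ j is rank(N^{j−1}) − rank(N^j), giving [2, 2]. So we have 2 block(s) of size 2 → block sizes [2, 2]

Assembling the blocks gives a Jordan form
J =
  [5, 1, 0, 0]
  [0, 5, 0, 0]
  [0, 0, 5, 1]
  [0, 0, 0, 5]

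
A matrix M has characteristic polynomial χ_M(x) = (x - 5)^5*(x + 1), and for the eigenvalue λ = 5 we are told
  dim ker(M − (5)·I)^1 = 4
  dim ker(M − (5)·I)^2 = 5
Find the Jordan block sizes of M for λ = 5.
Block sizes for λ = 5: [2, 1, 1, 1]

From the dimensions of kernels of powers, the number of Jordan blocks of size at least j is d_j − d_{j−1} where d_j = dim ker(N^j) (with d_0 = 0). Computing the differences gives [4, 1].
The number of blocks of size exactly k is (#blocks of size ≥ k) − (#blocks of size ≥ k + 1), so the partition is: 3 block(s) of size 1, 1 block(s) of size 2.
In nonincreasing order the block sizes are [2, 1, 1, 1].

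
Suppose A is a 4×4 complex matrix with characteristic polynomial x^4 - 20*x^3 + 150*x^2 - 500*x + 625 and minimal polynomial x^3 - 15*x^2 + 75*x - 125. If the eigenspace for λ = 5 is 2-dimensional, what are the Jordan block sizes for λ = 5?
Block sizes for λ = 5: [3, 1]

Step 1 — from the characteristic polynomial, algebraic multiplicity of λ = 5 is 4. From dim ker(A − (5)·I) = 2, there are exactly 2 Jordan blocks for λ = 5.
Step 2 — from the minimal polynomial, the factor (x − 5)^3 tells us the largest block for λ = 5 has size 3.
Step 3 — with total size 4, 2 blocks, and largest block 3, the block sizes (in nonincreasing order) are [3, 1].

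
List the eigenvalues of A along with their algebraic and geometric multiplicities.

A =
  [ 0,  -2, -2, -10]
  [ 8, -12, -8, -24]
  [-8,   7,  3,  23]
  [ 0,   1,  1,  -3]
λ = -4: alg = 3, geom = 2; λ = 0: alg = 1, geom = 1

Step 1 — factor the characteristic polynomial to read off the algebraic multiplicities:
  χ_A(x) = x*(x + 4)^3

Step 2 — compute geometric multiplicities via the rank-nullity identity g(λ) = n − rank(A − λI):
  rank(A − (-4)·I) = 2, so dim ker(A − (-4)·I) = n − 2 = 2
  rank(A − (0)·I) = 3, so dim ker(A − (0)·I) = n − 3 = 1

Summary:
  λ = -4: algebraic multiplicity = 3, geometric multiplicity = 2
  λ = 0: algebraic multiplicity = 1, geometric multiplicity = 1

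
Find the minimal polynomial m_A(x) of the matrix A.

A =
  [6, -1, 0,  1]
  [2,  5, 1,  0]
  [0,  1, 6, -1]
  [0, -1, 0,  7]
x^3 - 18*x^2 + 108*x - 216

The characteristic polynomial is χ_A(x) = (x - 6)^4, so the eigenvalues are known. The minimal polynomial is
  m_A(x) = Π_λ (x − λ)^{k_λ}
where k_λ is the size of the *largest* Jordan block for λ (equivalently, the smallest k with (A − λI)^k v = 0 for every generalised eigenvector v of λ).

  λ = 6: largest Jordan block has size 3, contributing (x − 6)^3

So m_A(x) = (x - 6)^3 = x^3 - 18*x^2 + 108*x - 216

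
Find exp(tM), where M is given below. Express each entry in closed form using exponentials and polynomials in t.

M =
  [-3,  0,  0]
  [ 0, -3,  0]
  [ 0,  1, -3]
e^{tM} =
  [exp(-3*t), 0, 0]
  [0, exp(-3*t), 0]
  [0, t*exp(-3*t), exp(-3*t)]

Strategy: write M = P · J · P⁻¹ where J is a Jordan canonical form, so e^{tM} = P · e^{tJ} · P⁻¹, and e^{tJ} can be computed block-by-block.

M has Jordan form
J =
  [-3,  1,  0]
  [ 0, -3,  0]
  [ 0,  0, -3]
(up to reordering of blocks).

Per-block formulas:
  For a 2×2 Jordan block J_2(-3): exp(t · J_2(-3)) = e^(-3t)·(I + t·N), where N is the 2×2 nilpotent shift.
  For a 1×1 block at λ = -3: exp(t · [-3]) = [e^(-3t)].

After assembling e^{tJ} and conjugating by P, we get:

e^{tM} =
  [exp(-3*t), 0, 0]
  [0, exp(-3*t), 0]
  [0, t*exp(-3*t), exp(-3*t)]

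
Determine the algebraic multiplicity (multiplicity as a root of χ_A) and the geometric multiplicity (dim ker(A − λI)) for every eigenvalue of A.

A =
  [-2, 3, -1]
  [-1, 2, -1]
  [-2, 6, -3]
λ = -1: alg = 3, geom = 2

Step 1 — factor the characteristic polynomial to read off the algebraic multiplicities:
  χ_A(x) = (x + 1)^3

Step 2 — compute geometric multiplicities via the rank-nullity identity g(λ) = n − rank(A − λI):
  rank(A − (-1)·I) = 1, so dim ker(A − (-1)·I) = n − 1 = 2

Summary:
  λ = -1: algebraic multiplicity = 3, geometric multiplicity = 2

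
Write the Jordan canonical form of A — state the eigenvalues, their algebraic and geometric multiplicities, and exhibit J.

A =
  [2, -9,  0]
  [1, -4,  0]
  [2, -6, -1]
J_2(-1) ⊕ J_1(-1)

The characteristic polynomial is
  det(x·I − A) = x^3 + 3*x^2 + 3*x + 1 = (x + 1)^3

Eigenvalues and multiplicities (the geometric multiplicity of λ is n − rank(A − λI), which equals the number of Jordan blocks for λ):
  λ = -1: algebraic multiplicity = 3, geometric multiplicity = 2

Determining the block sizes for each eigenvalue:
  λ = -1: 2 blocks summing to 3 forces exactly one block of size 2 and the rest size 1 → block sizes [2, 1]

Assembling the blocks gives a Jordan form
J =
  [-1,  1,  0]
  [ 0, -1,  0]
  [ 0,  0, -1]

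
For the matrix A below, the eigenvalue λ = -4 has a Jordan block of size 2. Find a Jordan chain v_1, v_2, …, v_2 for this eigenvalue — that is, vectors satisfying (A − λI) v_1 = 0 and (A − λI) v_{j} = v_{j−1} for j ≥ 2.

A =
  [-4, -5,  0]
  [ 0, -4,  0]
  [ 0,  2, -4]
A Jordan chain for λ = -4 of length 2:
v_1 = (-5, 0, 2)ᵀ
v_2 = (0, 1, 0)ᵀ

Let N = A − (-4)·I. We want v_2 with N^2 v_2 = 0 but N^1 v_2 ≠ 0; then v_{j-1} := N · v_j for j = 2, …, 2.

Pick v_2 = (0, 1, 0)ᵀ.
Then v_1 = N · v_2 = (-5, 0, 2)ᵀ.

Sanity check: (A − (-4)·I) v_1 = (0, 0, 0)ᵀ = 0. ✓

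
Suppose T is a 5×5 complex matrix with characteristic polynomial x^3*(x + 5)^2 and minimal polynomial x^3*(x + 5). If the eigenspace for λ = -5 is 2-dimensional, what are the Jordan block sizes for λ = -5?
Block sizes for λ = -5: [1, 1]

Step 1 — from the characteristic polynomial, algebraic multiplicity of λ = -5 is 2. From dim ker(T − (-5)·I) = 2, there are exactly 2 Jordan blocks for λ = -5.
Step 2 — from the minimal polynomial, the factor (x + 5) tells us the largest block for λ = -5 has size 1.
Step 3 — with total size 2, 2 blocks, and largest block 1, the block sizes (in nonincreasing order) are [1, 1].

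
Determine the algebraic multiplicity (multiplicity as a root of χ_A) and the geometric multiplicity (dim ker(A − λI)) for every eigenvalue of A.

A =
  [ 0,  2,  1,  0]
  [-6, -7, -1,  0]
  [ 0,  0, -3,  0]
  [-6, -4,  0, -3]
λ = -4: alg = 1, geom = 1; λ = -3: alg = 3, geom = 2

Step 1 — factor the characteristic polynomial to read off the algebraic multiplicities:
  χ_A(x) = (x + 3)^3*(x + 4)

Step 2 — compute geometric multiplicities via the rank-nullity identity g(λ) = n − rank(A − λI):
  rank(A − (-4)·I) = 3, so dim ker(A − (-4)·I) = n − 3 = 1
  rank(A − (-3)·I) = 2, so dim ker(A − (-3)·I) = n − 2 = 2

Summary:
  λ = -4: algebraic multiplicity = 1, geometric multiplicity = 1
  λ = -3: algebraic multiplicity = 3, geometric multiplicity = 2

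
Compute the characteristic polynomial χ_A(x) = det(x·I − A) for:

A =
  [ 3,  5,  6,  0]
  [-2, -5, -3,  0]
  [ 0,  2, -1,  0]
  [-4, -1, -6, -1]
x^4 + 4*x^3 + 6*x^2 + 4*x + 1

Expanding det(x·I − A) (e.g. by cofactor expansion or by noting that A is similar to its Jordan form J, which has the same characteristic polynomial as A) gives
  χ_A(x) = x^4 + 4*x^3 + 6*x^2 + 4*x + 1
which factors as (x + 1)^4. The eigenvalues (with algebraic multiplicities) are λ = -1 with multiplicity 4.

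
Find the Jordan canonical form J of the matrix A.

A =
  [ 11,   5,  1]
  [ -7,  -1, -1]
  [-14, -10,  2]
J_2(4) ⊕ J_1(4)

The characteristic polynomial is
  det(x·I − A) = x^3 - 12*x^2 + 48*x - 64 = (x - 4)^3

Eigenvalues and multiplicities (the geometric multiplicity of λ is n − rank(A − λI), which equals the number of Jordan blocks for λ):
  λ = 4: algebraic multiplicity = 3, geometric multiplicity = 2

Determining the block sizes for each eigenvalue:
  λ = 4: 2 blocks summing to 3 forces exactly one block of size 2 and the rest size 1 → block sizes [2, 1]

Assembling the blocks gives a Jordan form
J =
  [4, 1, 0]
  [0, 4, 0]
  [0, 0, 4]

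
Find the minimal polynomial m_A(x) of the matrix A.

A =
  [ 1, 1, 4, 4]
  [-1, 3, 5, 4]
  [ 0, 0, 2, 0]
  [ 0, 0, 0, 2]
x^3 - 6*x^2 + 12*x - 8

The characteristic polynomial is χ_A(x) = (x - 2)^4, so the eigenvalues are known. The minimal polynomial is
  m_A(x) = Π_λ (x − λ)^{k_λ}
where k_λ is the size of the *largest* Jordan block for λ (equivalently, the smallest k with (A − λI)^k v = 0 for every generalised eigenvector v of λ).

  λ = 2: largest Jordan block has size 3, contributing (x − 2)^3

So m_A(x) = (x - 2)^3 = x^3 - 6*x^2 + 12*x - 8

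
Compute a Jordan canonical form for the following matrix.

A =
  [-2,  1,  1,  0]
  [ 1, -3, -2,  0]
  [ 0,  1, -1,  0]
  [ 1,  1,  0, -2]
J_3(-2) ⊕ J_1(-2)

The characteristic polynomial is
  det(x·I − A) = x^4 + 8*x^3 + 24*x^2 + 32*x + 16 = (x + 2)^4

Eigenvalues and multiplicities (the geometric multiplicity of λ is n − rank(A − λI), which equals the number of Jordan blocks for λ):
  λ = -2: algebraic multiplicity = 4, geometric multiplicity = 2

Determining the block sizes for each eigenvalue:
  λ = -2: with am = 4 and gm = 2, the partition is not yet determined (e.g. several partitions of 4 into 2 parts exist). Let N = A − (-2)·I. Computing rank(N^1) = 2, rank(N^2) = 1, rank(N^3) = 0; the number of blocks of size ≥ j is rank(N^{j−1}) − rank(N^j), giving [2, 1, 1]. So we have 1 block(s) of size 3, 1 block(s) of size 1 → block sizes [3, 1]

Assembling the blocks gives a Jordan form
J =
  [-2,  1,  0,  0]
  [ 0, -2,  1,  0]
  [ 0,  0, -2,  0]
  [ 0,  0,  0, -2]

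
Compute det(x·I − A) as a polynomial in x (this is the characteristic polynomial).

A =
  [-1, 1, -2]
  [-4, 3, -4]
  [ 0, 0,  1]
x^3 - 3*x^2 + 3*x - 1

Expanding det(x·I − A) (e.g. by cofactor expansion or by noting that A is similar to its Jordan form J, which has the same characteristic polynomial as A) gives
  χ_A(x) = x^3 - 3*x^2 + 3*x - 1
which factors as (x - 1)^3. The eigenvalues (with algebraic multiplicities) are λ = 1 with multiplicity 3.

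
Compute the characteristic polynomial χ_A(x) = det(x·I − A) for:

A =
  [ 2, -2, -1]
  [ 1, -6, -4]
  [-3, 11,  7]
x^3 - 3*x^2 + 3*x - 1

Expanding det(x·I − A) (e.g. by cofactor expansion or by noting that A is similar to its Jordan form J, which has the same characteristic polynomial as A) gives
  χ_A(x) = x^3 - 3*x^2 + 3*x - 1
which factors as (x - 1)^3. The eigenvalues (with algebraic multiplicities) are λ = 1 with multiplicity 3.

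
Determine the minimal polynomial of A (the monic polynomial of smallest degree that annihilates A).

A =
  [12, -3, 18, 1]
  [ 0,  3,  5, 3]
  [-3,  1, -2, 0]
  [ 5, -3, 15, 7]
x^2 - 10*x + 25

The characteristic polynomial is χ_A(x) = (x - 5)^4, so the eigenvalues are known. The minimal polynomial is
  m_A(x) = Π_λ (x − λ)^{k_λ}
where k_λ is the size of the *largest* Jordan block for λ (equivalently, the smallest k with (A − λI)^k v = 0 for every generalised eigenvector v of λ).

  λ = 5: largest Jordan block has size 2, contributing (x − 5)^2

So m_A(x) = (x - 5)^2 = x^2 - 10*x + 25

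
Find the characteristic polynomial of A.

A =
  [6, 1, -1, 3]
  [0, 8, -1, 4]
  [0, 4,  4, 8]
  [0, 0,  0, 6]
x^4 - 24*x^3 + 216*x^2 - 864*x + 1296

Expanding det(x·I − A) (e.g. by cofactor expansion or by noting that A is similar to its Jordan form J, which has the same characteristic polynomial as A) gives
  χ_A(x) = x^4 - 24*x^3 + 216*x^2 - 864*x + 1296
which factors as (x - 6)^4. The eigenvalues (with algebraic multiplicities) are λ = 6 with multiplicity 4.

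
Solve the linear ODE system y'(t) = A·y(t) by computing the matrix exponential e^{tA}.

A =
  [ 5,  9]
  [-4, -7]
e^{tA} =
  [6*t*exp(-t) + exp(-t), 9*t*exp(-t)]
  [-4*t*exp(-t), -6*t*exp(-t) + exp(-t)]

Strategy: write A = P · J · P⁻¹ where J is a Jordan canonical form, so e^{tA} = P · e^{tJ} · P⁻¹, and e^{tJ} can be computed block-by-block.

A has Jordan form
J =
  [-1,  1]
  [ 0, -1]
(up to reordering of blocks).

Per-block formulas:
  For a 2×2 Jordan block J_2(-1): exp(t · J_2(-1)) = e^(-1t)·(I + t·N), where N is the 2×2 nilpotent shift.

After assembling e^{tJ} and conjugating by P, we get:

e^{tA} =
  [6*t*exp(-t) + exp(-t), 9*t*exp(-t)]
  [-4*t*exp(-t), -6*t*exp(-t) + exp(-t)]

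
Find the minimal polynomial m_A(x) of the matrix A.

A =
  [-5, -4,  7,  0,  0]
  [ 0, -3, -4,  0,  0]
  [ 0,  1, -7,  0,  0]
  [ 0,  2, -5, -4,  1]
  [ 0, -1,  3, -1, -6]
x^3 + 15*x^2 + 75*x + 125

The characteristic polynomial is χ_A(x) = (x + 5)^5, so the eigenvalues are known. The minimal polynomial is
  m_A(x) = Π_λ (x − λ)^{k_λ}
where k_λ is the size of the *largest* Jordan block for λ (equivalently, the smallest k with (A − λI)^k v = 0 for every generalised eigenvector v of λ).

  λ = -5: largest Jordan block has size 3, contributing (x + 5)^3

So m_A(x) = (x + 5)^3 = x^3 + 15*x^2 + 75*x + 125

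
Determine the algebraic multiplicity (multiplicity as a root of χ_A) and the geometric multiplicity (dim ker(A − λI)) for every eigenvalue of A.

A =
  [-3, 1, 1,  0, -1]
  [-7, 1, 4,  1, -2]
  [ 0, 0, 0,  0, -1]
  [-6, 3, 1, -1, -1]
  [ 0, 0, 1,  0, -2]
λ = -1: alg = 5, geom = 2

Step 1 — factor the characteristic polynomial to read off the algebraic multiplicities:
  χ_A(x) = (x + 1)^5

Step 2 — compute geometric multiplicities via the rank-nullity identity g(λ) = n − rank(A − λI):
  rank(A − (-1)·I) = 3, so dim ker(A − (-1)·I) = n − 3 = 2

Summary:
  λ = -1: algebraic multiplicity = 5, geometric multiplicity = 2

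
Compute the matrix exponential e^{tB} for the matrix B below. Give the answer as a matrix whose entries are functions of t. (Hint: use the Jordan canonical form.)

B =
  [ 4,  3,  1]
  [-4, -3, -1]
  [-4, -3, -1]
e^{tB} =
  [4*t + 1, 3*t, t]
  [-4*t, 1 - 3*t, -t]
  [-4*t, -3*t, 1 - t]

Strategy: write B = P · J · P⁻¹ where J is a Jordan canonical form, so e^{tB} = P · e^{tJ} · P⁻¹, and e^{tJ} can be computed block-by-block.

B has Jordan form
J =
  [0, 1, 0]
  [0, 0, 0]
  [0, 0, 0]
(up to reordering of blocks).

Per-block formulas:
  For a 1×1 block at λ = 0: exp(t · [0]) = [e^(0t)].
  For a 2×2 Jordan block J_2(0): exp(t · J_2(0)) = e^(0t)·(I + t·N), where N is the 2×2 nilpotent shift.

After assembling e^{tJ} and conjugating by P, we get:

e^{tB} =
  [4*t + 1, 3*t, t]
  [-4*t, 1 - 3*t, -t]
  [-4*t, -3*t, 1 - t]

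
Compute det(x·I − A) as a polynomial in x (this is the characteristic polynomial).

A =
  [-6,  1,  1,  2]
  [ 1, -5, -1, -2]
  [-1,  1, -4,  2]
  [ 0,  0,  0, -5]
x^4 + 20*x^3 + 150*x^2 + 500*x + 625

Expanding det(x·I − A) (e.g. by cofactor expansion or by noting that A is similar to its Jordan form J, which has the same characteristic polynomial as A) gives
  χ_A(x) = x^4 + 20*x^3 + 150*x^2 + 500*x + 625
which factors as (x + 5)^4. The eigenvalues (with algebraic multiplicities) are λ = -5 with multiplicity 4.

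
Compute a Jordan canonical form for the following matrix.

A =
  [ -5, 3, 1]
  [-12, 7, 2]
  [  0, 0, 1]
J_2(1) ⊕ J_1(1)

The characteristic polynomial is
  det(x·I − A) = x^3 - 3*x^2 + 3*x - 1 = (x - 1)^3

Eigenvalues and multiplicities (the geometric multiplicity of λ is n − rank(A − λI), which equals the number of Jordan blocks for λ):
  λ = 1: algebraic multiplicity = 3, geometric multiplicity = 2

Determining the block sizes for each eigenvalue:
  λ = 1: 2 blocks summing to 3 forces exactly one block of size 2 and the rest size 1 → block sizes [2, 1]

Assembling the blocks gives a Jordan form
J =
  [1, 1, 0]
  [0, 1, 0]
  [0, 0, 1]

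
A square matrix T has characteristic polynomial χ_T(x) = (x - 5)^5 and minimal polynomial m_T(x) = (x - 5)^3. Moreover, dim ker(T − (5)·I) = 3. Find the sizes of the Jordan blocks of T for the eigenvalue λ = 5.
Block sizes for λ = 5: [3, 1, 1]

Step 1 — from the characteristic polynomial, algebraic multiplicity of λ = 5 is 5. From dim ker(T − (5)·I) = 3, there are exactly 3 Jordan blocks for λ = 5.
Step 2 — from the minimal polynomial, the factor (x − 5)^3 tells us the largest block for λ = 5 has size 3.
Step 3 — with total size 5, 3 blocks, and largest block 3, the block sizes (in nonincreasing order) are [3, 1, 1].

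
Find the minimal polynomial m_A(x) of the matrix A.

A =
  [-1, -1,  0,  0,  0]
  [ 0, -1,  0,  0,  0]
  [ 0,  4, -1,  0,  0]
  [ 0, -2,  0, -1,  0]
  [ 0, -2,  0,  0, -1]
x^2 + 2*x + 1

The characteristic polynomial is χ_A(x) = (x + 1)^5, so the eigenvalues are known. The minimal polynomial is
  m_A(x) = Π_λ (x − λ)^{k_λ}
where k_λ is the size of the *largest* Jordan block for λ (equivalently, the smallest k with (A − λI)^k v = 0 for every generalised eigenvector v of λ).

  λ = -1: largest Jordan block has size 2, contributing (x + 1)^2

So m_A(x) = (x + 1)^2 = x^2 + 2*x + 1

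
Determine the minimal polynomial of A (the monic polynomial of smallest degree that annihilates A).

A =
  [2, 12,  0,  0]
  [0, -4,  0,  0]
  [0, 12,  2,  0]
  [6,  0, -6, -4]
x^2 + 2*x - 8

The characteristic polynomial is χ_A(x) = (x - 2)^2*(x + 4)^2, so the eigenvalues are known. The minimal polynomial is
  m_A(x) = Π_λ (x − λ)^{k_λ}
where k_λ is the size of the *largest* Jordan block for λ (equivalently, the smallest k with (A − λI)^k v = 0 for every generalised eigenvector v of λ).

  λ = -4: largest Jordan block has size 1, contributing (x + 4)
  λ = 2: largest Jordan block has size 1, contributing (x − 2)

So m_A(x) = (x - 2)*(x + 4) = x^2 + 2*x - 8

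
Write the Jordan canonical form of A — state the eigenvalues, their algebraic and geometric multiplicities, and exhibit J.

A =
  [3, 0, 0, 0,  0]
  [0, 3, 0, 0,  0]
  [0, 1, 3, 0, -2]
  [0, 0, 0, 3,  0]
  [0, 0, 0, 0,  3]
J_2(3) ⊕ J_1(3) ⊕ J_1(3) ⊕ J_1(3)

The characteristic polynomial is
  det(x·I − A) = x^5 - 15*x^4 + 90*x^3 - 270*x^2 + 405*x - 243 = (x - 3)^5

Eigenvalues and multiplicities (the geometric multiplicity of λ is n − rank(A − λI), which equals the number of Jordan blocks for λ):
  λ = 3: algebraic multiplicity = 5, geometric multiplicity = 4

Determining the block sizes for each eigenvalue:
  λ = 3: 4 blocks summing to 5 forces exactly one block of size 2 and the rest size 1 → block sizes [2, 1, 1, 1]

Assembling the blocks gives a Jordan form
J =
  [3, 1, 0, 0, 0]
  [0, 3, 0, 0, 0]
  [0, 0, 3, 0, 0]
  [0, 0, 0, 3, 0]
  [0, 0, 0, 0, 3]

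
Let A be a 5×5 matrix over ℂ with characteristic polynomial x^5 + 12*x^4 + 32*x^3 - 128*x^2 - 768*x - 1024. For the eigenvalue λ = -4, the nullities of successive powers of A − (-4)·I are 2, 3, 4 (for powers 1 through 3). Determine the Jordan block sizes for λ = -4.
Block sizes for λ = -4: [3, 1]

From the dimensions of kernels of powers, the number of Jordan blocks of size at least j is d_j − d_{j−1} where d_j = dim ker(N^j) (with d_0 = 0). Computing the differences gives [2, 1, 1].
The number of blocks of size exactly k is (#blocks of size ≥ k) − (#blocks of size ≥ k + 1), so the partition is: 1 block(s) of size 1, 1 block(s) of size 3.
In nonincreasing order the block sizes are [3, 1].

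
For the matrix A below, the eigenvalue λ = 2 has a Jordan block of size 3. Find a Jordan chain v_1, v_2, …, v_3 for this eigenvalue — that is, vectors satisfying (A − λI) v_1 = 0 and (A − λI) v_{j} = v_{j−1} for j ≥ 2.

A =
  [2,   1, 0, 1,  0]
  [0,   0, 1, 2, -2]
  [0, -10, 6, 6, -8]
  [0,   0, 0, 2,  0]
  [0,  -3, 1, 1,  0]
A Jordan chain for λ = 2 of length 3:
v_1 = (-2, 0, 4, 0, 2)ᵀ
v_2 = (1, -2, -10, 0, -3)ᵀ
v_3 = (0, 1, 0, 0, 0)ᵀ

Let N = A − (2)·I. We want v_3 with N^3 v_3 = 0 but N^2 v_3 ≠ 0; then v_{j-1} := N · v_j for j = 3, …, 2.

Pick v_3 = (0, 1, 0, 0, 0)ᵀ.
Then v_2 = N · v_3 = (1, -2, -10, 0, -3)ᵀ.
Then v_1 = N · v_2 = (-2, 0, 4, 0, 2)ᵀ.

Sanity check: (A − (2)·I) v_1 = (0, 0, 0, 0, 0)ᵀ = 0. ✓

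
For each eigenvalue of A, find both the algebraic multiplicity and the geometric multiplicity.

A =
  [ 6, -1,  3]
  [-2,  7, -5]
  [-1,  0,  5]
λ = 6: alg = 3, geom = 1

Step 1 — factor the characteristic polynomial to read off the algebraic multiplicities:
  χ_A(x) = (x - 6)^3

Step 2 — compute geometric multiplicities via the rank-nullity identity g(λ) = n − rank(A − λI):
  rank(A − (6)·I) = 2, so dim ker(A − (6)·I) = n − 2 = 1

Summary:
  λ = 6: algebraic multiplicity = 3, geometric multiplicity = 1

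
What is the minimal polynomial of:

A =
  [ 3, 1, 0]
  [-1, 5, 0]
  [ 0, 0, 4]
x^2 - 8*x + 16

The characteristic polynomial is χ_A(x) = (x - 4)^3, so the eigenvalues are known. The minimal polynomial is
  m_A(x) = Π_λ (x − λ)^{k_λ}
where k_λ is the size of the *largest* Jordan block for λ (equivalently, the smallest k with (A − λI)^k v = 0 for every generalised eigenvector v of λ).

  λ = 4: largest Jordan block has size 2, contributing (x − 4)^2

So m_A(x) = (x - 4)^2 = x^2 - 8*x + 16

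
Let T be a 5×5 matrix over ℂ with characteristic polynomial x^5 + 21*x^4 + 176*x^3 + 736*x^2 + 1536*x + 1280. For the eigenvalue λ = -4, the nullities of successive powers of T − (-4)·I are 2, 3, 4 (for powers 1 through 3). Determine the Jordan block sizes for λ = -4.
Block sizes for λ = -4: [3, 1]

From the dimensions of kernels of powers, the number of Jordan blocks of size at least j is d_j − d_{j−1} where d_j = dim ker(N^j) (with d_0 = 0). Computing the differences gives [2, 1, 1].
The number of blocks of size exactly k is (#blocks of size ≥ k) − (#blocks of size ≥ k + 1), so the partition is: 1 block(s) of size 1, 1 block(s) of size 3.
In nonincreasing order the block sizes are [3, 1].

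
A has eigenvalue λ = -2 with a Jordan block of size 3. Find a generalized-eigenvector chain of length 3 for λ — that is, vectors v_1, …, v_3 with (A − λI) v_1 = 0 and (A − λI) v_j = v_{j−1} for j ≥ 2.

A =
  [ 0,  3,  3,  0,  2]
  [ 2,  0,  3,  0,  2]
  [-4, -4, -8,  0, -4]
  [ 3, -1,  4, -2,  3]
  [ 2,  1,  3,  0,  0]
A Jordan chain for λ = -2 of length 3:
v_1 = (2, 0, 0, -6, -2)ᵀ
v_2 = (2, 2, -4, 3, 2)ᵀ
v_3 = (1, 0, 0, 0, 0)ᵀ

Let N = A − (-2)·I. We want v_3 with N^3 v_3 = 0 but N^2 v_3 ≠ 0; then v_{j-1} := N · v_j for j = 3, …, 2.

Pick v_3 = (1, 0, 0, 0, 0)ᵀ.
Then v_2 = N · v_3 = (2, 2, -4, 3, 2)ᵀ.
Then v_1 = N · v_2 = (2, 0, 0, -6, -2)ᵀ.

Sanity check: (A − (-2)·I) v_1 = (0, 0, 0, 0, 0)ᵀ = 0. ✓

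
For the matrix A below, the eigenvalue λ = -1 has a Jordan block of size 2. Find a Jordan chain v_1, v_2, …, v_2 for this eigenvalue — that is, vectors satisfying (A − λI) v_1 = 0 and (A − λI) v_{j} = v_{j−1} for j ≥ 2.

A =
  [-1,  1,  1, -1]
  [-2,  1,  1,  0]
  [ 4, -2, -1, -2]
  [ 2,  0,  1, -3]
A Jordan chain for λ = -1 of length 2:
v_1 = (0, -2, 4, 2)ᵀ
v_2 = (1, 0, 0, 0)ᵀ

Let N = A − (-1)·I. We want v_2 with N^2 v_2 = 0 but N^1 v_2 ≠ 0; then v_{j-1} := N · v_j for j = 2, …, 2.

Pick v_2 = (1, 0, 0, 0)ᵀ.
Then v_1 = N · v_2 = (0, -2, 4, 2)ᵀ.

Sanity check: (A − (-1)·I) v_1 = (0, 0, 0, 0)ᵀ = 0. ✓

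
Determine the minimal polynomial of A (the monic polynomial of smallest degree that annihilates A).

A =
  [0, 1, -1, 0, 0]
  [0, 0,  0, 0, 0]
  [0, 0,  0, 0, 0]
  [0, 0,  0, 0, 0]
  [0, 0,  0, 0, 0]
x^2

The characteristic polynomial is χ_A(x) = x^5, so the eigenvalues are known. The minimal polynomial is
  m_A(x) = Π_λ (x − λ)^{k_λ}
where k_λ is the size of the *largest* Jordan block for λ (equivalently, the smallest k with (A − λI)^k v = 0 for every generalised eigenvector v of λ).

  λ = 0: largest Jordan block has size 2, contributing (x − 0)^2

So m_A(x) = x^2 = x^2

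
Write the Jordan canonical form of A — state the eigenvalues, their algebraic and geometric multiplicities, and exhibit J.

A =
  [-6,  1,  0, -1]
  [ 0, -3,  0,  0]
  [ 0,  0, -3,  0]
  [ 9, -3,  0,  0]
J_2(-3) ⊕ J_1(-3) ⊕ J_1(-3)

The characteristic polynomial is
  det(x·I − A) = x^4 + 12*x^3 + 54*x^2 + 108*x + 81 = (x + 3)^4

Eigenvalues and multiplicities (the geometric multiplicity of λ is n − rank(A − λI), which equals the number of Jordan blocks for λ):
  λ = -3: algebraic multiplicity = 4, geometric multiplicity = 3

Determining the block sizes for each eigenvalue:
  λ = -3: 3 blocks summing to 4 forces exactly one block of size 2 and the rest size 1 → block sizes [2, 1, 1]

Assembling the blocks gives a Jordan form
J =
  [-3,  1,  0,  0]
  [ 0, -3,  0,  0]
  [ 0,  0, -3,  0]
  [ 0,  0,  0, -3]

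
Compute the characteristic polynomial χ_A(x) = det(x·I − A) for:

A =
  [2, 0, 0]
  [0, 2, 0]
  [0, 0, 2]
x^3 - 6*x^2 + 12*x - 8

Expanding det(x·I − A) (e.g. by cofactor expansion or by noting that A is similar to its Jordan form J, which has the same characteristic polynomial as A) gives
  χ_A(x) = x^3 - 6*x^2 + 12*x - 8
which factors as (x - 2)^3. The eigenvalues (with algebraic multiplicities) are λ = 2 with multiplicity 3.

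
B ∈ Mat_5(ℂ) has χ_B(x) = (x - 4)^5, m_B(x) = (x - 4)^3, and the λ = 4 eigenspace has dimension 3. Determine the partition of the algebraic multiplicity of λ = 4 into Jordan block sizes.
Block sizes for λ = 4: [3, 1, 1]

Step 1 — from the characteristic polynomial, algebraic multiplicity of λ = 4 is 5. From dim ker(B − (4)·I) = 3, there are exactly 3 Jordan blocks for λ = 4.
Step 2 — from the minimal polynomial, the factor (x − 4)^3 tells us the largest block for λ = 4 has size 3.
Step 3 — with total size 5, 3 blocks, and largest block 3, the block sizes (in nonincreasing order) are [3, 1, 1].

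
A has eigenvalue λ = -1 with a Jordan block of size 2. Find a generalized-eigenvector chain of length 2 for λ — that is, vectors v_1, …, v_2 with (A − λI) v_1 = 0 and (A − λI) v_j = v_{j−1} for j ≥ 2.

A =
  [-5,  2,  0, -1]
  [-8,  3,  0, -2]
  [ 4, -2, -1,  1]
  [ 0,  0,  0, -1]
A Jordan chain for λ = -1 of length 2:
v_1 = (-4, -8, 4, 0)ᵀ
v_2 = (1, 0, 0, 0)ᵀ

Let N = A − (-1)·I. We want v_2 with N^2 v_2 = 0 but N^1 v_2 ≠ 0; then v_{j-1} := N · v_j for j = 2, …, 2.

Pick v_2 = (1, 0, 0, 0)ᵀ.
Then v_1 = N · v_2 = (-4, -8, 4, 0)ᵀ.

Sanity check: (A − (-1)·I) v_1 = (0, 0, 0, 0)ᵀ = 0. ✓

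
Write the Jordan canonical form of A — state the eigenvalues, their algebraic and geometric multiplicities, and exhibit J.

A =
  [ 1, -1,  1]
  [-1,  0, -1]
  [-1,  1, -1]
J_3(0)

The characteristic polynomial is
  det(x·I − A) = x^3

Eigenvalues and multiplicities (the geometric multiplicity of λ is n − rank(A − λI), which equals the number of Jordan blocks for λ):
  λ = 0: algebraic multiplicity = 3, geometric multiplicity = 1

Determining the block sizes for each eigenvalue:
  λ = 0: one block (gm = 1), so the single block has size am = 3 → block sizes [3]

Assembling the blocks gives a Jordan form
J =
  [0, 1, 0]
  [0, 0, 1]
  [0, 0, 0]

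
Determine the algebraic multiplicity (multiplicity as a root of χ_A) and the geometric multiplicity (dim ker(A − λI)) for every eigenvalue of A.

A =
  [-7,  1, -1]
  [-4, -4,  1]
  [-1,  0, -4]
λ = -5: alg = 3, geom = 1

Step 1 — factor the characteristic polynomial to read off the algebraic multiplicities:
  χ_A(x) = (x + 5)^3

Step 2 — compute geometric multiplicities via the rank-nullity identity g(λ) = n − rank(A − λI):
  rank(A − (-5)·I) = 2, so dim ker(A − (-5)·I) = n − 2 = 1

Summary:
  λ = -5: algebraic multiplicity = 3, geometric multiplicity = 1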